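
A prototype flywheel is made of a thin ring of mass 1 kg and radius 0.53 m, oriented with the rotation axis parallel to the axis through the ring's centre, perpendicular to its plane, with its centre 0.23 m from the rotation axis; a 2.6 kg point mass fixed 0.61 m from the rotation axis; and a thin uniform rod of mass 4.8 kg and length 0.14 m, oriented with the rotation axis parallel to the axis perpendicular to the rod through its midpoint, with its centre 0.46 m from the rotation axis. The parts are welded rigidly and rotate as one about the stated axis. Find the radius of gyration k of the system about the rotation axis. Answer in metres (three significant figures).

Thin ring: I_cm = MR² = (1)(0.53)² = 0.2809 kg·m²; centre at d = 0.23 m, so I = I_cm + Md² gives I = 0.2809 + (1)(0.23)² = 0.3338 kg·m².
Point mass: I_cm = 0; centre at d = 0.61 m, so I = I_cm + Md² gives I = 0 + (2.6)(0.61)² = 0.96746 kg·m².
Thin rod: I_cm = (1/12)ML² = (1/12)(4.8)(0.14)² = 0.00784 kg·m²; centre at d = 0.46 m, so I = I_cm + Md² gives I = 0.00784 + (4.8)(0.46)² = 1.0235 kg·m².
Total I = 2.3248 kg·m²; total mass M = 8.4 kg.
k = √(I/M) = √(2.3248/8.4) = 0.52608 m.

0.526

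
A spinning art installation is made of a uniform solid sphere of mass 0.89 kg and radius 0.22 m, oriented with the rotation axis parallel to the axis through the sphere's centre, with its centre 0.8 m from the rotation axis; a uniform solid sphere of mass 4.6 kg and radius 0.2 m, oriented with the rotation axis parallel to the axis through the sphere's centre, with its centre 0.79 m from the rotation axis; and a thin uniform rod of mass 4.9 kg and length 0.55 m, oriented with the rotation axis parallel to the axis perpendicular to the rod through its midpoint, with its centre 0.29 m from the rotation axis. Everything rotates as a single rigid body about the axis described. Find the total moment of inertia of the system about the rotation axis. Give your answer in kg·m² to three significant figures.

Solid sphere: I_cm = (2/5)MR² = (2/5)(0.89)(0.22)² = 0.01723 kg·m²; centre at d = 0.8 m, so the parallel axis theorem gives I = 0.01723 + (0.89)(0.8)² = 0.58683 kg·m².
Solid sphere: I_cm = (2/5)MR² = (2/5)(4.6)(0.2)² = 0.0736 kg·m²; centre at d = 0.79 m, so the parallel axis theorem gives I = 0.0736 + (4.6)(0.79)² = 2.9445 kg·m².
Thin rod: I_cm = (1/12)ML² = (1/12)(4.9)(0.55)² = 0.12352 kg·m²; centre at d = 0.29 m, so the parallel axis theorem gives I = 0.12352 + (4.9)(0.29)² = 0.53561 kg·m².
Total I = 0.58683 + 2.9445 + 0.53561 = 4.0669 kg·m².

4.07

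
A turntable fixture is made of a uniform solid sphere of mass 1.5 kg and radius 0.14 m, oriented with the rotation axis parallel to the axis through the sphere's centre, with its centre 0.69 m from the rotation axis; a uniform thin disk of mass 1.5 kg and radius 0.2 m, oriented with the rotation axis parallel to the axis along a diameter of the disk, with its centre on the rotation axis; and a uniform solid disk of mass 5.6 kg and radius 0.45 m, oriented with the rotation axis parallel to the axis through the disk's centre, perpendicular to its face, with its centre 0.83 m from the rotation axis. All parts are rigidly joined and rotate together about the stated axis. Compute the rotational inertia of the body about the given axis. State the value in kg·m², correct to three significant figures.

5.17

Solid sphere: I_cm = (2/5)MR² = (2/5)(1.5)(0.14)² = 0.01176 kg·m²; centre at d = 0.69 m, so the parallel axis theorem gives I = 0.01176 + (1.5)(0.69)² = 0.72591 kg·m².
Thin disk: I_cm = (1/4)MR² = (1/4)(1.5)(0.2)² = 0.015 kg·m²; axis through the centre, so I = 0.015 kg·m².
Solid disk: I_cm = (1/2)MR² = (1/2)(5.6)(0.45)² = 0.567 kg·m²; centre at d = 0.83 m, so the parallel axis theorem gives I = 0.567 + (5.6)(0.83)² = 4.4248 kg·m².
Total I = 0.72591 + 0.015 + 4.4248 = 5.1657 kg·m².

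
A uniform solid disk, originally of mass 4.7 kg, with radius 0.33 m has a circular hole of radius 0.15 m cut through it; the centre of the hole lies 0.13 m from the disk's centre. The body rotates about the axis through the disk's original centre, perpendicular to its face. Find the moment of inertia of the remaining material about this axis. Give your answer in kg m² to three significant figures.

0.229

Unpierced body about its centre: I₀ = (1/2)MR² = (1/2)(4.7)(0.33)² = 0.25592 kg m².
The removed disk has mass m = M·(r/R)² = (4.7)(0.15/0.33)² = 0.97107 kg (same uniform areal density).
Its moment of inertia about the rotation axis (parallel-axis theorem): I_hole = (1/2)mr² + md² = (1/2)(0.97107)(0.15)² + (0.97107)(0.13)² = 0.027336 kg m².
Treating the hole as negative mass, I = I₀ − I_hole = 0.25592 − 0.027336 = 0.22858 kg m².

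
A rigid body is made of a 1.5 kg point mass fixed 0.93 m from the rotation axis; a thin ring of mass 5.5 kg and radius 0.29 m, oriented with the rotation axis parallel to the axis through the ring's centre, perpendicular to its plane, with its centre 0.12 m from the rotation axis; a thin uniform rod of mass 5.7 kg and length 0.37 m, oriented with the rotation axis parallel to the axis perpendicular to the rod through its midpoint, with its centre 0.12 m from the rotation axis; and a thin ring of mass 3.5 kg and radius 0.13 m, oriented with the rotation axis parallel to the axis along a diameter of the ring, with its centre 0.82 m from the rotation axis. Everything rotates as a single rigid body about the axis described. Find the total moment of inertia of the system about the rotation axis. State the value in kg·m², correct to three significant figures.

4.37

Point mass: I_cm = 0; centre at d = 0.93 m, so I = I_cm + Md² gives I = 0 + (1.5)(0.93)² = 1.2974 kg·m².
Thin ring: I_cm = MR² = (5.5)(0.29)² = 0.46255 kg·m²; centre at d = 0.12 m, so I = I_cm + Md² gives I = 0.46255 + (5.5)(0.12)² = 0.54175 kg·m².
Thin rod: I_cm = (1/12)ML² = (1/12)(5.7)(0.37)² = 0.065027 kg·m²; centre at d = 0.12 m, so I = I_cm + Md² gives I = 0.065027 + (5.7)(0.12)² = 0.14711 kg·m².
Thin ring: I_cm = (1/2)MR² = (1/2)(3.5)(0.13)² = 0.029575 kg·m²; centre at d = 0.82 m, so I = I_cm + Md² gives I = 0.029575 + (3.5)(0.82)² = 2.383 kg·m².
Total I = 1.2974 + 0.54175 + 0.14711 + 2.383 = 4.3692 kg·m².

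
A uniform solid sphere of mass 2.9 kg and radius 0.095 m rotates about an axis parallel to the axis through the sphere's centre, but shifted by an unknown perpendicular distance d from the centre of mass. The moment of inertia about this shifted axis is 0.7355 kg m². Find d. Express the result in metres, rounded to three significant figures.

0.500

About the centre-of-mass axis, I_cm = (2/5)MR² = (2/5)(2.9)(0.095)² = 0.010469 kg m².
Parallel axis theorem: I = I_cm + Md², so Md² = 0.7355 − 0.010469 = 0.72503 kg m².
d = √(0.72503 / 2.9) = 0.50001 m.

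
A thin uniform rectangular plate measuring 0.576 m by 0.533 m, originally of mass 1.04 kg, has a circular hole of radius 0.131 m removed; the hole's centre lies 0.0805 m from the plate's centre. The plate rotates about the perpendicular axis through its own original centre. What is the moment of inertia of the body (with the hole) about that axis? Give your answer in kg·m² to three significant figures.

0.0506

Unpierced body about its centre: I₀ = (1/12)M(a²+b²) = (1/12)(1.04)[(0.576)² + (0.533)²] = 0.053375 kg·m².
The removed disk has mass m = M·πr²/(ab) = (1.04)·π(0.131)²/(0.576·0.533) = 0.18263 kg (same uniform areal density).
Its moment of inertia about the rotation axis (parallel-axis theorem): I_hole = (1/2)mr² + md² = (1/2)(0.18263)(0.131)² + (0.18263)(0.0805)² = 0.0027506 kg·m².
Treating the hole as negative mass, I = I₀ − I_hole = 0.053375 − 0.0027506 = 0.050624 kg·m².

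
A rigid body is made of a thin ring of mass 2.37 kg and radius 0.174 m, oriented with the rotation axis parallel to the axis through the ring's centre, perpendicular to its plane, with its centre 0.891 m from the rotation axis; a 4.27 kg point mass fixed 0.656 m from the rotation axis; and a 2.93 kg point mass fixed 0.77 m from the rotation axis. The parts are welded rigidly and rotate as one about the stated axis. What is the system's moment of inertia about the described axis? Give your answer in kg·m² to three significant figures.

5.53

Thin ring: I_cm = MR² = (2.37)(0.174)² = 0.071754 kg·m²; centre at d = 0.891 m, so the parallel axis theorem gives I = 0.071754 + (2.37)(0.891)² = 1.9533 kg·m².
Point mass: I_cm = 0; centre at d = 0.656 m, so the parallel axis theorem gives I = 0 + (4.27)(0.656)² = 1.8375 kg·m².
Point mass: I_cm = 0; centre at d = 0.77 m, so the parallel axis theorem gives I = 0 + (2.93)(0.77)² = 1.7372 kg·m².
Total I = 1.9533 + 1.8375 + 1.7372 = 5.528 kg·m².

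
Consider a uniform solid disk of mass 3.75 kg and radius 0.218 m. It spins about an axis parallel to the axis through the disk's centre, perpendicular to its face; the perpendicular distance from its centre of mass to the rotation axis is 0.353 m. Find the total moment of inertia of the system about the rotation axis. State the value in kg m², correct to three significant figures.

0.556

I_cm = (1/2)MR² = (1/2)(3.75)(0.218)² = 0.089107 kg m²; centre at d = 0.353 m, so I = I_cm + Md² gives I = 0.089107 + (3.75)(0.353)² = 0.55639 kg m².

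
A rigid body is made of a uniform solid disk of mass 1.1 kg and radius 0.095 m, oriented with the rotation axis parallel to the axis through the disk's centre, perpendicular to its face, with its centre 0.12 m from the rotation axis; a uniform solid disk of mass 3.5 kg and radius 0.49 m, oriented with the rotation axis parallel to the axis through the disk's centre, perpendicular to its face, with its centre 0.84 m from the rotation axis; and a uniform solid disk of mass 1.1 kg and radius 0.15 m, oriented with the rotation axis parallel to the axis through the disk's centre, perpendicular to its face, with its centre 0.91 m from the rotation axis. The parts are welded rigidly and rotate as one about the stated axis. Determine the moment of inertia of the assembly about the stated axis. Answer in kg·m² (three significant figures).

Solid disk: I_cm = (1/2)MR² = (1/2)(1.1)(0.095)² = 0.0049638 kg·m²; centre at d = 0.12 m, so the parallel axis theorem gives I = 0.0049638 + (1.1)(0.12)² = 0.020804 kg·m².
Solid disk: I_cm = (1/2)MR² = (1/2)(3.5)(0.49)² = 0.42017 kg·m²; centre at d = 0.84 m, so the parallel axis theorem gives I = 0.42017 + (3.5)(0.84)² = 2.8898 kg·m².
Solid disk: I_cm = (1/2)MR² = (1/2)(1.1)(0.15)² = 0.012375 kg·m²; centre at d = 0.91 m, so the parallel axis theorem gives I = 0.012375 + (1.1)(0.91)² = 0.92329 kg·m².
Total I = 0.020804 + 2.8898 + 0.92329 = 3.8339 kg·m².

3.83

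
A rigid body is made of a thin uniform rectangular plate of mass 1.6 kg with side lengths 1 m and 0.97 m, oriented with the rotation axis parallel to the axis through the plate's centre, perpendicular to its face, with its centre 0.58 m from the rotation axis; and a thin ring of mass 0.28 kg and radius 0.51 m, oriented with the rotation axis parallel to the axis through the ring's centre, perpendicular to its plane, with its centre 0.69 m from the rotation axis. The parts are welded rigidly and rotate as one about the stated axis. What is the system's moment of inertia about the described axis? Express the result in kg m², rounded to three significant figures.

1.00

Rectangular plate: I_cm = (1/12)M(a²+b²) = (1/12)(1.6)[(1)² + (0.97)²] = 0.25879 kg m²; centre at d = 0.58 m, so the parallel axis theorem gives I = 0.25879 + (1.6)(0.58)² = 0.79703 kg m².
Thin ring: I_cm = MR² = (0.28)(0.51)² = 0.072828 kg m²; centre at d = 0.69 m, so the parallel axis theorem gives I = 0.072828 + (0.28)(0.69)² = 0.20614 kg m².
Total I = 0.79703 + 0.20614 = 1.0032 kg m².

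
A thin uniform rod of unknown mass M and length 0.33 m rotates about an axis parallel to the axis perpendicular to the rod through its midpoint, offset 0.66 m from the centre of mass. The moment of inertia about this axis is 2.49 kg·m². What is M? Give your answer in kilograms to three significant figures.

5.60

I = I_cm + Md² = (1/12)ML² + Md² = M·[0.0833333·(0.33)² + (0.66)²] = M·0.44468.
So M = 2.49 / 0.44468 = 5.5996 kg.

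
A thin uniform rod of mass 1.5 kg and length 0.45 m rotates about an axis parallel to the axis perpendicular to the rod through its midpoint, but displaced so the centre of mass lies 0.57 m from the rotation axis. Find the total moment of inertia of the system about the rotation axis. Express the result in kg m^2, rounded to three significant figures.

I_cm = (1/12)ML² = (1/12)(1.5)(0.45)² = 0.025313 kg m^2; centre at d = 0.57 m, so the parallel axis theorem gives I = 0.025313 + (1.5)(0.57)² = 0.51266 kg m^2.

0.513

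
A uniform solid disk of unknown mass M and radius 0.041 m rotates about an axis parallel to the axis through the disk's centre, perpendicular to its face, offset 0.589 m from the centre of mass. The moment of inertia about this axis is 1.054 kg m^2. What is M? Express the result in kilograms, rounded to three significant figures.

3.03

I = I_cm + Md² = (1/2)MR² + Md² = M·[0.5·(0.041)² + (0.589)²] = M·0.34776.
So M = 1.054 / 0.34776 = 3.0308 kg.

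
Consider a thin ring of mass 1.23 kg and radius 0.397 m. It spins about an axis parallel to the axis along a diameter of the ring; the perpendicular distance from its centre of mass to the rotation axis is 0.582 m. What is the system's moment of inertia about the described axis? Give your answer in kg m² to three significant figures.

0.514

I_cm = (1/2)MR² = (1/2)(1.23)(0.397)² = 0.09693 kg m²; centre at d = 0.582 m, so the parallel axis theorem gives I = 0.09693 + (1.23)(0.582)² = 0.51356 kg m².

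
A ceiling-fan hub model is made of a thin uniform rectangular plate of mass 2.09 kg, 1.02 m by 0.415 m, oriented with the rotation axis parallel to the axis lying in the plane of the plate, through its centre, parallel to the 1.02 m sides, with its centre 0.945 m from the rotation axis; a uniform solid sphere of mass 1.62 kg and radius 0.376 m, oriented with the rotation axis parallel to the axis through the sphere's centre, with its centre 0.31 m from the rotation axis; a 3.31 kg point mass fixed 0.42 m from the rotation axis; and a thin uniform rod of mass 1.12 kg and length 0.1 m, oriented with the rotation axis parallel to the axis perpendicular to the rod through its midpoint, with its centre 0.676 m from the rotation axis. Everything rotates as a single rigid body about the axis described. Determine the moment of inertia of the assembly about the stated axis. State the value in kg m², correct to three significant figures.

3.24

Rectangular plate: I_cm = (1/12)Mb² = (1/12)(2.09)(0.415)² = 0.029996 kg m²; centre at d = 0.945 m, so I = I_cm + Md² gives I = 0.029996 + (2.09)(0.945)² = 1.8964 kg m².
Solid sphere: I_cm = (2/5)MR² = (2/5)(1.62)(0.376)² = 0.091612 kg m²; centre at d = 0.31 m, so I = I_cm + Md² gives I = 0.091612 + (1.62)(0.31)² = 0.24729 kg m².
Point mass: I_cm = 0; centre at d = 0.42 m, so I = I_cm + Md² gives I = 0 + (3.31)(0.42)² = 0.58388 kg m².
Thin rod: I_cm = (1/12)ML² = (1/12)(1.12)(0.1)² = 0.00093333 kg m²; centre at d = 0.676 m, so I = I_cm + Md² gives I = 0.00093333 + (1.12)(0.676)² = 0.51275 kg m².
Total I = 1.8964 + 0.24729 + 0.58388 + 0.51275 = 3.2403 kg m².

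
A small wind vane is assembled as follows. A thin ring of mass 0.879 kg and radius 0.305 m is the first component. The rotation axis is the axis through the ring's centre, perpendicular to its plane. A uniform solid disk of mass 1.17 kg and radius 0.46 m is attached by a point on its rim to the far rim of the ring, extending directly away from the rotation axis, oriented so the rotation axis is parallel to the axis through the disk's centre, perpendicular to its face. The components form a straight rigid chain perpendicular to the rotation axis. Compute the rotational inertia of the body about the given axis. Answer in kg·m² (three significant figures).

Thin ring: I_cm = MR² = (0.879)(0.305)² = 0.081769 kg·m²; axis through the centre, so I = 0.081769 kg·m².
Solid disk: I_cm = (1/2)MR² = (1/2)(1.17)(0.46)² = 0.12379 kg·m²; centre at d = 0.305 + 0.46 = 0.765 m, so the parallel axis theorem gives I = 0.12379 + (1.17)(0.765)² = 0.8085 kg·m².
Total I = 0.081769 + 0.8085 = 0.89027 kg·m².

0.890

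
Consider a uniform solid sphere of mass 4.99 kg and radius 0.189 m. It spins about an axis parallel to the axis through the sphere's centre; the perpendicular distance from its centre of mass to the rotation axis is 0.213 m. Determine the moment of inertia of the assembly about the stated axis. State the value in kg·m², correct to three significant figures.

I_cm = (2/5)MR² = (2/5)(4.99)(0.189)² = 0.071299 kg·m²; centre at d = 0.213 m, so the parallel axis theorem gives I = 0.071299 + (4.99)(0.213)² = 0.29769 kg·m².

0.298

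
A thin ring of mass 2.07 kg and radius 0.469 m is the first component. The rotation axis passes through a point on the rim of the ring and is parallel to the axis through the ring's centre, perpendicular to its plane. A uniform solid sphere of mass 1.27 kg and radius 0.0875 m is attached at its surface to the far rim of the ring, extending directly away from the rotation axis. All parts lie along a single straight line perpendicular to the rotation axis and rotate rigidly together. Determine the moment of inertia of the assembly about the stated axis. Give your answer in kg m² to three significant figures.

2.25

Thin ring: I_cm = MR² = (2.07)(0.469)² = 0.45532 kg m²; centre at d = 0.469 m, so the parallel axis theorem gives I = 0.45532 + (2.07)(0.469)² = 0.91064 kg m².
Solid sphere: I_cm = (2/5)MR² = (2/5)(1.27)(0.0875)² = 0.0038894 kg m²; centre at d = 0.469 + 0.469 + 0.0875 = 1.0255 m, so the parallel axis theorem gives I = 0.0038894 + (1.27)(1.0255)² = 1.3395 kg m².
Total I = 0.91064 + 1.3395 = 2.2501 kg m².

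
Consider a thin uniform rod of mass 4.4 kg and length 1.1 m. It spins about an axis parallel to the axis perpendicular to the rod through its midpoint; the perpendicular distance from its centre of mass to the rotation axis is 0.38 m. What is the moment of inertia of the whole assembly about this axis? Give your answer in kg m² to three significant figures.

1.08

I_cm = (1/12)ML² = (1/12)(4.4)(1.1)² = 0.44367 kg m²; centre at d = 0.38 m, so the parallel axis theorem gives I = 0.44367 + (4.4)(0.38)² = 1.079 kg m².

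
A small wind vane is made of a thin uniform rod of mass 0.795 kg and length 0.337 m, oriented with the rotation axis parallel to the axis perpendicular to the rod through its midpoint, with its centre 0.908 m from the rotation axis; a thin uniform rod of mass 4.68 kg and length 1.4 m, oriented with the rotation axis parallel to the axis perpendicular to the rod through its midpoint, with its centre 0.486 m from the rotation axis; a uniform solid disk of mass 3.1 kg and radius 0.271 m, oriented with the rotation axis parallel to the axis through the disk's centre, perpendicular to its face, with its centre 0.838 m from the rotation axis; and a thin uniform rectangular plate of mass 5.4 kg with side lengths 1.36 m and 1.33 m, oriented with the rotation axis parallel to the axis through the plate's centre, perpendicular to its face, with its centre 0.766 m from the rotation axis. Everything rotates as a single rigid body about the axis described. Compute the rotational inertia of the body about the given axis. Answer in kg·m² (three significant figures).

Thin rod: I_cm = (1/12)ML² = (1/12)(0.795)(0.337)² = 0.0075239 kg·m²; centre at d = 0.908 m, so the parallel axis theorem gives I = 0.0075239 + (0.795)(0.908)² = 0.66297 kg·m².
Thin rod: I_cm = (1/12)ML² = (1/12)(4.68)(1.4)² = 0.7644 kg·m²; centre at d = 0.486 m, so the parallel axis theorem gives I = 0.7644 + (4.68)(0.486)² = 1.8698 kg·m².
Solid disk: I_cm = (1/2)MR² = (1/2)(3.1)(0.271)² = 0.11383 kg·m²; centre at d = 0.838 m, so the parallel axis theorem gives I = 0.11383 + (3.1)(0.838)² = 2.2908 kg·m².
Rectangular plate: I_cm = (1/12)M(a²+b²) = (1/12)(5.4)[(1.36)² + (1.33)²] = 1.6283 kg·m²; centre at d = 0.766 m, so the parallel axis theorem gives I = 1.6283 + (5.4)(0.766)² = 4.7968 kg·m².
Total I = 0.66297 + 1.8698 + 2.2908 + 4.7968 = 9.6204 kg·m².

9.62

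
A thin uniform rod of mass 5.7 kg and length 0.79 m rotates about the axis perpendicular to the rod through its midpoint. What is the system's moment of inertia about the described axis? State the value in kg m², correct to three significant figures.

0.296

I_cm = (1/12)ML² = (1/12)(5.7)(0.79)² = 0.29645 kg m²; axis through the centre, so I = 0.29645 kg m².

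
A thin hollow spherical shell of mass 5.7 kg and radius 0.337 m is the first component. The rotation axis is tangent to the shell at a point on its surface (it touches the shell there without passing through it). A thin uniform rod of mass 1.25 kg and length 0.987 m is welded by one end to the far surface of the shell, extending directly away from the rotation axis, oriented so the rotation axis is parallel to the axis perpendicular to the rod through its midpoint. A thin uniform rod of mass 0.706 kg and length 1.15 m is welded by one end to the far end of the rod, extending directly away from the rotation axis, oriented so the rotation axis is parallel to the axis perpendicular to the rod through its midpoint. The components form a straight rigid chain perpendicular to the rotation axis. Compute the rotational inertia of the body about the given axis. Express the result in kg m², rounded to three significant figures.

Spherical shell: I_cm = (2/3)MR² = (2/3)(5.7)(0.337)² = 0.43156 kg m²; centre at d = 0.337 m, so I = I_cm + Md² gives I = 0.43156 + (5.7)(0.337)² = 1.0789 kg m².
Thin rod: I_cm = (1/12)ML² = (1/12)(1.25)(0.987)² = 0.10148 kg m²; centre at d = 0.337 + 0.337 + 0.4935 = 1.1675 m, so I = I_cm + Md² gives I = 0.10148 + (1.25)(1.1675)² = 1.8053 kg m².
Thin rod: I_cm = (1/12)ML² = (1/12)(0.706)(1.15)² = 0.077807 kg m²; centre at d = 0.337 + 0.337 + 0.4935 + 0.4935 + 0.575 = 2.236 m, so I = I_cm + Md² gives I = 0.077807 + (0.706)(2.236)² = 3.6076 kg m².
Total I = 1.0789 + 1.8053 + 3.6076 = 6.4918 kg m².

6.49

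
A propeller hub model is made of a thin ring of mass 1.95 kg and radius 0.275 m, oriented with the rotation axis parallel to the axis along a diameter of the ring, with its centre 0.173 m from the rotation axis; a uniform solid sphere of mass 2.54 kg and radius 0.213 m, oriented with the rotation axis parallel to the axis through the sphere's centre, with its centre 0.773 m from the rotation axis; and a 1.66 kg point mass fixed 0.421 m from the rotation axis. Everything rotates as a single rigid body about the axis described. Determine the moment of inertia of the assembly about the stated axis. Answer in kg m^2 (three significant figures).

1.99

Thin ring: I_cm = (1/2)MR² = (1/2)(1.95)(0.275)² = 0.073734 kg m^2; centre at d = 0.173 m, so I = I_cm + Md² gives I = 0.073734 + (1.95)(0.173)² = 0.1321 kg m^2.
Solid sphere: I_cm = (2/5)MR² = (2/5)(2.54)(0.213)² = 0.046095 kg m^2; centre at d = 0.773 m, so I = I_cm + Md² gives I = 0.046095 + (2.54)(0.773)² = 1.5638 kg m^2.
Point mass: I_cm = 0; centre at d = 0.421 m, so I = I_cm + Md² gives I = 0 + (1.66)(0.421)² = 0.29422 kg m^2.
Total I = 0.1321 + 1.5638 + 0.29422 = 1.9901 kg m^2.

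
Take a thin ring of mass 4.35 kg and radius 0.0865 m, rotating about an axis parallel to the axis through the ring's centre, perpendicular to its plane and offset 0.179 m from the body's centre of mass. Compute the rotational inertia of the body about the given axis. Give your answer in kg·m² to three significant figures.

I_cm = MR² = (4.35)(0.0865)² = 0.032548 kg·m²; centre at d = 0.179 m, so the parallel axis theorem gives I = 0.032548 + (4.35)(0.179)² = 0.17193 kg·m².

0.172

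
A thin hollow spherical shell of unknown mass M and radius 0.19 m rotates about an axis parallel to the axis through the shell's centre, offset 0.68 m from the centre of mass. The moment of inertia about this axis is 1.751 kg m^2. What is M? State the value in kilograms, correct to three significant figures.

3.60

I = I_cm + Md² = (2/3)MR² + Md² = M·[0.666667·(0.19)² + (0.68)²] = M·0.48647.
So M = 1.751 / 0.48647 = 3.5994 kg.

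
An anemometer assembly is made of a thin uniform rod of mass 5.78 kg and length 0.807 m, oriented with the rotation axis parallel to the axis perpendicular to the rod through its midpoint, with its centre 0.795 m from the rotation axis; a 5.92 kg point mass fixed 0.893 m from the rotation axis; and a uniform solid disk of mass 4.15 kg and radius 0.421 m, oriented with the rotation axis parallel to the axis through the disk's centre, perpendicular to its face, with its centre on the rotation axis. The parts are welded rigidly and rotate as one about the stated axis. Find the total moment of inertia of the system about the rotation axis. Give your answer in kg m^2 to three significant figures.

9.06

Thin rod: I_cm = (1/12)ML² = (1/12)(5.78)(0.807)² = 0.31368 kg m^2; centre at d = 0.795 m, so I = I_cm + Md² gives I = 0.31368 + (5.78)(0.795)² = 3.9668 kg m^2.
Point mass: I_cm = 0; centre at d = 0.893 m, so I = I_cm + Md² gives I = 0 + (5.92)(0.893)² = 4.7209 kg m^2.
Solid disk: I_cm = (1/2)MR² = (1/2)(4.15)(0.421)² = 0.36778 kg m^2; axis through the centre, so I = 0.36778 kg m^2.
Total I = 3.9668 + 4.7209 + 0.36778 = 9.0555 kg m^2.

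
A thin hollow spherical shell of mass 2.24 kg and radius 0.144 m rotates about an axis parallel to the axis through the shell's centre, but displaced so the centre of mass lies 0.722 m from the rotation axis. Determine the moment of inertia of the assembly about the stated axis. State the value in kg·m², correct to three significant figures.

I_cm = (2/3)MR² = (2/3)(2.24)(0.144)² = 0.030966 kg·m²; centre at d = 0.722 m, so the parallel axis theorem gives I = 0.030966 + (2.24)(0.722)² = 1.1986 kg·m².

1.20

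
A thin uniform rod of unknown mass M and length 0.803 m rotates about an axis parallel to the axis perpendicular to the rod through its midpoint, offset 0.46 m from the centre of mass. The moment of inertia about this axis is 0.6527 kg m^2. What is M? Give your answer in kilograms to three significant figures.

I = I_cm + Md² = (1/12)ML² + Md² = M·[0.0833333·(0.803)² + (0.46)²] = M·0.26533.
So M = 0.6527 / 0.26533 = 2.4599 kg.

2.46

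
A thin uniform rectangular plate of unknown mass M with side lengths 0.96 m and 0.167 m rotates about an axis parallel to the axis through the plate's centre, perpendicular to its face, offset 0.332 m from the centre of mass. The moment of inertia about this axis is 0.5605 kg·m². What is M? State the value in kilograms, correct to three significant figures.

2.96

I = I_cm + Md² = (1/12)M(a²+b²) + Md² = M·[0.0833333·[(0.96)² + (0.167)²] + (0.332)²] = M·0.18935.
So M = 0.5605 / 0.18935 = 2.9602 kg.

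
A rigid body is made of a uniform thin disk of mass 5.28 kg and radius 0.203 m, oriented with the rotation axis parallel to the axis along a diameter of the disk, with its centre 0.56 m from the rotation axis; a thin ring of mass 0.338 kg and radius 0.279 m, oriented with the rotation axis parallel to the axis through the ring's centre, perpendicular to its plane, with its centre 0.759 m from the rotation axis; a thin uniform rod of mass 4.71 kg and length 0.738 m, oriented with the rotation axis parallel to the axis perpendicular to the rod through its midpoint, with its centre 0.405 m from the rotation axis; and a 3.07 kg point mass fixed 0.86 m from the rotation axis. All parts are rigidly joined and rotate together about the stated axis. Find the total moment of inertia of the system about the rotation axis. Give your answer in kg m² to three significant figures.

5.19

Thin disk: I_cm = (1/4)MR² = (1/4)(5.28)(0.203)² = 0.054396 kg m²; centre at d = 0.56 m, so the parallel axis theorem gives I = 0.054396 + (5.28)(0.56)² = 1.7102 kg m².
Thin ring: I_cm = MR² = (0.338)(0.279)² = 0.02631 kg m²; centre at d = 0.759 m, so the parallel axis theorem gives I = 0.02631 + (0.338)(0.759)² = 0.22103 kg m².
Thin rod: I_cm = (1/12)ML² = (1/12)(4.71)(0.738)² = 0.21377 kg m²; centre at d = 0.405 m, so the parallel axis theorem gives I = 0.21377 + (4.71)(0.405)² = 0.98633 kg m².
Point mass: I_cm = 0; centre at d = 0.86 m, so the parallel axis theorem gives I = 0 + (3.07)(0.86)² = 2.2706 kg m².
Total I = 1.7102 + 0.22103 + 0.98633 + 2.2706 = 5.1881 kg m².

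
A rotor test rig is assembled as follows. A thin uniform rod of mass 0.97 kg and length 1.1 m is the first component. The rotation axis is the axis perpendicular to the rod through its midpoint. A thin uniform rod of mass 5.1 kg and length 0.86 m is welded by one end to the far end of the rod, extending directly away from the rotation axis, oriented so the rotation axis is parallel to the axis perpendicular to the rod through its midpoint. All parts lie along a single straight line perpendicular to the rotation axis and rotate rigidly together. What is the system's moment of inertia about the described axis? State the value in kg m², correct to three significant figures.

Thin rod: I_cm = (1/12)ML² = (1/12)(0.97)(1.1)² = 0.097808 kg m²; axis through the centre, so I = 0.097808 kg m².
Thin rod: I_cm = (1/12)ML² = (1/12)(5.1)(0.86)² = 0.31433 kg m²; centre at d = 0.55 + 0.43 = 0.98 m, so the parallel axis theorem gives I = 0.31433 + (5.1)(0.98)² = 5.2124 kg m².
Total I = 0.097808 + 5.2124 = 5.3102 kg m².

5.31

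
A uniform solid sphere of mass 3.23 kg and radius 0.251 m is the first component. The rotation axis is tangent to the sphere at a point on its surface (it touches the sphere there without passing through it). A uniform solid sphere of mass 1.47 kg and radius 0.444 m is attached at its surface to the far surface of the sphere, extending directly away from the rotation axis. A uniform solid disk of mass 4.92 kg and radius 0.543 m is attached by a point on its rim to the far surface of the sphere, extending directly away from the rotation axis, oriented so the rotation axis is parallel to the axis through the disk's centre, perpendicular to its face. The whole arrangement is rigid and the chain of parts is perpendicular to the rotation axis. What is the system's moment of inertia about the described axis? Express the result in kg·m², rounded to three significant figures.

Solid sphere: I_cm = (2/5)MR² = (2/5)(3.23)(0.251)² = 0.081397 kg·m²; centre at d = 0.251 m, so the parallel axis theorem gives I = 0.081397 + (3.23)(0.251)² = 0.28489 kg·m².
Solid sphere: I_cm = (2/5)MR² = (2/5)(1.47)(0.444)² = 0.11592 kg·m²; centre at d = 0.251 + 0.251 + 0.444 = 0.946 m, so the parallel axis theorem gives I = 0.11592 + (1.47)(0.946)² = 1.4314 kg·m².
Solid disk: I_cm = (1/2)MR² = (1/2)(4.92)(0.543)² = 0.72533 kg·m²; centre at d = 0.251 + 0.251 + 0.444 + 0.444 + 0.543 = 1.933 m, so the parallel axis theorem gives I = 0.72533 + (4.92)(1.933)² = 19.109 kg·m².
Total I = 0.28489 + 1.4314 + 19.109 = 20.825 kg·m².

20.8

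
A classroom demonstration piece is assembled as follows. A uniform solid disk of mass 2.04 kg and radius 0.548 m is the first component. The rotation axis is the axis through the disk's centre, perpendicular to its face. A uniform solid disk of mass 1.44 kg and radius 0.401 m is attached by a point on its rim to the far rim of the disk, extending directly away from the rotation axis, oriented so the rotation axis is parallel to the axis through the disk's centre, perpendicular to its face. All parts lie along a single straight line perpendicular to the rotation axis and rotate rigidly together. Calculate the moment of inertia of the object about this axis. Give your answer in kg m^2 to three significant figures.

Solid disk: I_cm = (1/2)MR² = (1/2)(2.04)(0.548)² = 0.30631 kg m^2; axis through the centre, so I = 0.30631 kg m^2.
Solid disk: I_cm = (1/2)MR² = (1/2)(1.44)(0.401)² = 0.11578 kg m^2; centre at d = 0.548 + 0.401 = 0.949 m, so I = I_cm + Md² gives I = 0.11578 + (1.44)(0.949)² = 1.4126 kg m^2.
Total I = 0.30631 + 1.4126 = 1.719 kg m^2.

1.72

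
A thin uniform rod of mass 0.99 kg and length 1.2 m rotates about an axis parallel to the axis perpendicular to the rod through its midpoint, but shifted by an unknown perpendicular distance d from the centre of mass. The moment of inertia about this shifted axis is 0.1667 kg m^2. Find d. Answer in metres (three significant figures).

0.220

About the centre-of-mass axis, I_cm = (1/12)ML² = (1/12)(0.99)(1.2)² = 0.1188 kg m^2.
Parallel axis theorem: I = I_cm + Md², so Md² = 0.1667 − 0.1188 = 0.0479 kg m^2.
d = √(0.0479 / 0.99) = 0.21996 m.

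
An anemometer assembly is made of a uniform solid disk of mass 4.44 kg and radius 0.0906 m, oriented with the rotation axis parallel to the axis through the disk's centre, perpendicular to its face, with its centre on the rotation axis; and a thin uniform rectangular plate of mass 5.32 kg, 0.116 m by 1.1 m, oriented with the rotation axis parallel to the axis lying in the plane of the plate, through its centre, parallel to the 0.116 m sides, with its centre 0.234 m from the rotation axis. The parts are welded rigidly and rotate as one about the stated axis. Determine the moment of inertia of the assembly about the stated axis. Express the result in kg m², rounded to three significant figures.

Solid disk: I_cm = (1/2)MR² = (1/2)(4.44)(0.0906)² = 0.018223 kg m²; axis through the centre, so I = 0.018223 kg m².
Rectangular plate: I_cm = (1/12)Mb² = (1/12)(5.32)(1.1)² = 0.53643 kg m²; centre at d = 0.234 m, so the parallel axis theorem gives I = 0.53643 + (5.32)(0.234)² = 0.82774 kg m².
Total I = 0.018223 + 0.82774 = 0.84596 kg m².

0.846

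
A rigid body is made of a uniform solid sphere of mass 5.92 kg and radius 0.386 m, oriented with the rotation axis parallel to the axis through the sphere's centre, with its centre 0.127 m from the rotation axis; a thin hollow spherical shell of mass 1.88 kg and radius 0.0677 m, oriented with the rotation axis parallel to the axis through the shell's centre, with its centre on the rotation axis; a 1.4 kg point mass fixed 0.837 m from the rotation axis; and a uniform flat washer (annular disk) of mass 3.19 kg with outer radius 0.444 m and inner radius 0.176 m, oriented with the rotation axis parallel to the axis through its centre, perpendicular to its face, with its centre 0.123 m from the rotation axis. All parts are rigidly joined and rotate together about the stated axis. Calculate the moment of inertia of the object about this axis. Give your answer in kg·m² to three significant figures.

1.85

Solid sphere: I_cm = (2/5)MR² = (2/5)(5.92)(0.386)² = 0.35282 kg·m²; centre at d = 0.127 m, so I = I_cm + Md² gives I = 0.35282 + (5.92)(0.127)² = 0.44831 kg·m².
Spherical shell: I_cm = (2/3)MR² = (2/3)(1.88)(0.0677)² = 0.0057444 kg·m²; axis through the centre, so I = 0.0057444 kg·m².
Point mass: I_cm = 0; centre at d = 0.837 m, so I = I_cm + Md² gives I = 0 + (1.4)(0.837)² = 0.9808 kg·m².
Annular disk: I_cm = (1/2)M(R²+r²) = (1/2)(3.19)[(0.444)² + (0.176)²] = 0.36384 kg·m²; centre at d = 0.123 m, so I = I_cm + Md² gives I = 0.36384 + (3.19)(0.123)² = 0.4121 kg·m².
Total I = 0.44831 + 0.0057444 + 0.9808 + 0.4121 = 1.8469 kg·m².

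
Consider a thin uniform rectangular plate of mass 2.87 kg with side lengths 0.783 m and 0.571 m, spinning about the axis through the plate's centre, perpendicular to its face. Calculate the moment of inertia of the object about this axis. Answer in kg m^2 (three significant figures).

I_cm = (1/12)M(a²+b²) = (1/12)(2.87)[(0.783)² + (0.571)²] = 0.22461 kg m^2; axis through the centre, so I = 0.22461 kg m^2.

0.225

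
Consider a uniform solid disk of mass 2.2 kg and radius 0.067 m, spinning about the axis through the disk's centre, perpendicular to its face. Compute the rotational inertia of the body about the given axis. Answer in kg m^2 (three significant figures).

0.00494

I_cm = (1/2)MR² = (1/2)(2.2)(0.067)² = 0.0049379 kg m^2; axis through the centre, so I = 0.0049379 kg m^2.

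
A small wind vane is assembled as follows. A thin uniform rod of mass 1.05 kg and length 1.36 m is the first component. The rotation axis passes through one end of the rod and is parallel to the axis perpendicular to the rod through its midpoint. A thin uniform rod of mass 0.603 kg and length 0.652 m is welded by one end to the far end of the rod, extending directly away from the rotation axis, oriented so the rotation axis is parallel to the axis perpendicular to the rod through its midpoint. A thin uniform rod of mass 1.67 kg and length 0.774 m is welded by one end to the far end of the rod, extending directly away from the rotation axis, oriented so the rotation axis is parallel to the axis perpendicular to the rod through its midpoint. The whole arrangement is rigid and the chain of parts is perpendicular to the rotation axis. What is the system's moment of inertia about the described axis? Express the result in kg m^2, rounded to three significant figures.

12.1

Thin rod: I_cm = (1/12)ML² = (1/12)(1.05)(1.36)² = 0.16184 kg m^2; centre at d = 0.68 m, so I = I_cm + Md² gives I = 0.16184 + (1.05)(0.68)² = 0.64736 kg m^2.
Thin rod: I_cm = (1/12)ML² = (1/12)(0.603)(0.652)² = 0.021361 kg m^2; centre at d = 0.68 + 0.68 + 0.326 = 1.686 m, so I = I_cm + Md² gives I = 0.021361 + (0.603)(1.686)² = 1.7354 kg m^2.
Thin rod: I_cm = (1/12)ML² = (1/12)(1.67)(0.774)² = 0.083371 kg m^2; centre at d = 0.68 + 0.68 + 0.326 + 0.326 + 0.387 = 2.399 m, so I = I_cm + Md² gives I = 0.083371 + (1.67)(2.399)² = 9.6946 kg m^2.
Total I = 0.64736 + 1.7354 + 9.6946 = 12.077 kg m^2.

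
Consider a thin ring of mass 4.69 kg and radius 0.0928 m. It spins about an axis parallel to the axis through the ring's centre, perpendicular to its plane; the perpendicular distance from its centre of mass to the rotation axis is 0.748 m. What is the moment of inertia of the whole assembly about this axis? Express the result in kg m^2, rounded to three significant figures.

I_cm = MR² = (4.69)(0.0928)² = 0.04039 kg m^2; centre at d = 0.748 m, so the parallel axis theorem gives I = 0.04039 + (4.69)(0.748)² = 2.6645 kg m^2.

2.66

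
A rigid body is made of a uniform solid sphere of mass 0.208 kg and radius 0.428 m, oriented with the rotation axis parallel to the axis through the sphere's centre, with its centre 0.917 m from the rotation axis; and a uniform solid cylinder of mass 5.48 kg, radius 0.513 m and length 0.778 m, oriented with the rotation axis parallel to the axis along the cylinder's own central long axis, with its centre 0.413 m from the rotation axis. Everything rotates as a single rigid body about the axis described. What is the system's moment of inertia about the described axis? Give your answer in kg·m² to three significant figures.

Solid sphere: I_cm = (2/5)MR² = (2/5)(0.208)(0.428)² = 0.015241 kg·m²; centre at d = 0.917 m, so the parallel axis theorem gives I = 0.015241 + (0.208)(0.917)² = 0.19015 kg·m².
Solid cylinder: I_cm = (1/2)MR² = (1/2)(5.48)(0.513)² = 0.72108 kg·m²; centre at d = 0.413 m, so the parallel axis theorem gives I = 0.72108 + (5.48)(0.413)² = 1.6558 kg·m².
Total I = 0.19015 + 1.6558 = 1.8459 kg·m².

1.85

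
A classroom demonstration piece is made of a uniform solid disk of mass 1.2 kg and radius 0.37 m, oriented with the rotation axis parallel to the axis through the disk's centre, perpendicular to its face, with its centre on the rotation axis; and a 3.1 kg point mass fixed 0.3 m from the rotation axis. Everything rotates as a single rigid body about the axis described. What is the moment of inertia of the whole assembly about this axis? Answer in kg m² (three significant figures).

0.361

Solid disk: I_cm = (1/2)MR² = (1/2)(1.2)(0.37)² = 0.08214 kg m²; axis through the centre, so I = 0.08214 kg m².
Point mass: I_cm = 0; centre at d = 0.3 m, so I = I_cm + Md² gives I = 0 + (3.1)(0.3)² = 0.279 kg m².
Total I = 0.08214 + 0.279 = 0.36114 kg m².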